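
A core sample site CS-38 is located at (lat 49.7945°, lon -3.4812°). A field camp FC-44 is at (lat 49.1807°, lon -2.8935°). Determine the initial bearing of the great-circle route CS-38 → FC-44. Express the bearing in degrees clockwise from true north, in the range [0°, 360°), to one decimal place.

147.9°

Δλ = 0.5877°
y = sin Δλ · cos φ₂ = 0.006705
x = cos φ₁ sin φ₂ − sin φ₁ cos φ₂ cos Δλ = -0.010686
θ = atan2(y, x) = 147.8951° → 147.8951° (mod 360°)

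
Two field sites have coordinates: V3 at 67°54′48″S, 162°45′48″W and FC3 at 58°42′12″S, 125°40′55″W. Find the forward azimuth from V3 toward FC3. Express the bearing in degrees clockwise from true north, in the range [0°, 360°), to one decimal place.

78.7°

V3: φ = -67.91333°, λ = -162.76333°
FC3: φ = -58.70333°, λ = -125.68194°
Δλ = 37.0814°
y = sin Δλ · cos φ₂ = 0.313213
x = cos φ₁ sin φ₂ − sin φ₁ cos φ₂ cos Δλ = 0.062715
θ = atan2(y, x) = 78.6773° → 78.6773° (mod 360°)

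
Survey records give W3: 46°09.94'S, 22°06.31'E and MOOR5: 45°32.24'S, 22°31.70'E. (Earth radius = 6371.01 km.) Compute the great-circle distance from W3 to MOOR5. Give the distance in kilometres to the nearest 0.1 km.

77.2 km

W3: φ = -46.16567°, λ = +22.10517°
MOOR5: φ = -45.53733°, λ = +22.52833°
Δφ = 0.6283°,  Δλ = 0.4232°
a = sin²(Δφ/2) + cos φ₁ cos φ₂ sin²(Δλ/2) = 0.000037
c = 2·arcsin(√a) = 0.012113 rad = 0.6940°
d = R·c = 6371.01 × 0.012113 = 77.2 km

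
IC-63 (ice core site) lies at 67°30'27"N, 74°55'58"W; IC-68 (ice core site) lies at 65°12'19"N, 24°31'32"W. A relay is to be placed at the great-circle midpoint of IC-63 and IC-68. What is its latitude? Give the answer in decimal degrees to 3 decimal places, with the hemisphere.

68.386°N

IC-63: φ = +67.50750°, λ = -74.93278°
IC-68: φ = +65.20528°, λ = -24.52556°
Bx = cos φ₂ cos Δλ = 0.267275,  By = cos φ₂ sin Δλ = 0.323163
φₘ = atan2(sin φ₁ + sin φ₂, √((cos φ₁ + Bx)² + By²)) = 68.38602°
λₘ = λ₁ + atan2(By, cos φ₁ + Bx) = -48.49172°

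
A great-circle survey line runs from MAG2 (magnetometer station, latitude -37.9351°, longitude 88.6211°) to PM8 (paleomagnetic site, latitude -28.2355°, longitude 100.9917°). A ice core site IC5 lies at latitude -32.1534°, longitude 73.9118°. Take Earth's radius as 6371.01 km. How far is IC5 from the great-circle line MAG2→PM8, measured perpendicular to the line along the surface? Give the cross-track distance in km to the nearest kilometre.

1292 km

δ₁₃ = central angle MAG2→IC5 = 0.232780 rad  (haversine)
θ₁₃ = bearing MAG2→IC5 = 291.269°,  θ₁₂ = bearing MAG2→PM8 = 50.442°
dₓₜ = R·arcsin(sin δ₁₃ · sin(θ₁₃ − θ₁₂)) = 6371.01·arcsin(0.23068·sin(240.827°)) = -1292.101 km
|dₓₜ| = 1292.101 km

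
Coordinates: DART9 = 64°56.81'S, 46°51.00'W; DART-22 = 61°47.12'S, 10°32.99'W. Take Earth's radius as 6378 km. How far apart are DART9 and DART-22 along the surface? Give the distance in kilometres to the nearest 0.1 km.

DART9: φ = -64.94683°, λ = -46.85000°
DART-22: φ = -61.78533°, λ = -10.54983°
Δφ = 3.1615°,  Δλ = 36.3002°
a = sin²(Δφ/2) + cos φ₁ cos φ₂ sin²(Δλ/2) = 0.020188
c = 2·arcsin(√a) = 0.285133 rad = 16.3369°
d = R·c = 6378 × 0.285133 = 1818.6 km

1818.6 km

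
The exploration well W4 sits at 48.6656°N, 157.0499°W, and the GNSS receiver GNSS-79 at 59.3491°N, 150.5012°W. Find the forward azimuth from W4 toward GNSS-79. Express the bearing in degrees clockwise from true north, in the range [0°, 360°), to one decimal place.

17.2°

Δλ = 6.5487°
y = sin Δλ · cos φ₂ = 0.058142
x = cos φ₁ sin φ₂ − sin φ₁ cos φ₂ cos Δλ = 0.187881
θ = atan2(y, x) = 17.1953° → 17.1953° (mod 360°)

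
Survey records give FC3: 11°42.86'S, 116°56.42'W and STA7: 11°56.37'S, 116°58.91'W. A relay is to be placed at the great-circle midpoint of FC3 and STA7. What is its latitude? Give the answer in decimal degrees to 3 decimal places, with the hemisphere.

11.827°S

FC3: φ = -11.71433°, λ = -116.94033°
STA7: φ = -11.93950°, λ = -116.98183°
Bx = cos φ₂ cos Δλ = 0.978366,  By = cos φ₂ sin Δλ = -0.000709
φₘ = atan2(sin φ₁ + sin φ₂, √((cos φ₁ + Bx)² + By²)) = -11.82692°
λₘ = λ₁ + atan2(By, cos φ₁ + Bx) = -116.96107°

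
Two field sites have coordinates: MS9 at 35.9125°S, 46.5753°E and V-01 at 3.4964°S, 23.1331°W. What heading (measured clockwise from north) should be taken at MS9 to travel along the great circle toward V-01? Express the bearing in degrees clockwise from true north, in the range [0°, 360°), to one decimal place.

279.3°

Δλ = -69.7084°
y = sin Δλ · cos φ₂ = -0.936194
x = cos φ₁ sin φ₂ − sin φ₁ cos φ₂ cos Δλ = 0.153642
θ = atan2(y, x) = -80.6801° → 279.3199° (mod 360°)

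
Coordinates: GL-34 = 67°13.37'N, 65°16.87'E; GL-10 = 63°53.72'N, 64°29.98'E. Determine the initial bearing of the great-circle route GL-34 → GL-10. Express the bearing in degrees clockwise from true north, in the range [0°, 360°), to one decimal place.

185.9°

GL-34: φ = +67.22283°, λ = +65.28117°
GL-10: φ = +63.89533°, λ = +64.49967°
Δλ = -0.7815°
y = sin Δλ · cos φ₂ = -0.006001
x = cos φ₁ sin φ₂ − sin φ₁ cos φ₂ cos Δλ = -0.058005
θ = atan2(y, x) = -174.0930° → 185.9070° (mod 360°)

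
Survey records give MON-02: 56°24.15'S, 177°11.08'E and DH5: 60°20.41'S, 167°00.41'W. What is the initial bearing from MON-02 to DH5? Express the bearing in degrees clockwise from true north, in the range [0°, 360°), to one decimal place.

MON-02: φ = -56.40250°, λ = +177.18467°
DH5: φ = -60.34017°, λ = -167.00683°
Δλ = 15.8085°
y = sin Δλ · cos φ₂ = 0.134808
x = cos φ₁ sin φ₂ − sin φ₁ cos φ₂ cos Δλ = -0.084261
θ = atan2(y, x) = 122.0071° → 122.0071° (mod 360°)

122.0°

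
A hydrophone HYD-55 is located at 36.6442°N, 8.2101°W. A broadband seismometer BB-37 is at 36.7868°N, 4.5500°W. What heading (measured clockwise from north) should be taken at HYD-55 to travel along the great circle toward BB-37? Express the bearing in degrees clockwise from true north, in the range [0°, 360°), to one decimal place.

86.1°

Δλ = 3.6601°
y = sin Δλ · cos φ₂ = 0.051125
x = cos φ₁ sin φ₂ − sin φ₁ cos φ₂ cos Δλ = 0.003464
θ = atan2(y, x) = 86.1241° → 86.1241° (mod 360°)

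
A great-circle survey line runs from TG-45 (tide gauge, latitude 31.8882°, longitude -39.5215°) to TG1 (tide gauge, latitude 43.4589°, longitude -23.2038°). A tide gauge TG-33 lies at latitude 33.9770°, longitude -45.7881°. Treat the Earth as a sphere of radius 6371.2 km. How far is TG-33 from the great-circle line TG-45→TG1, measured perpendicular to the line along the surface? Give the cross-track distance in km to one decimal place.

591.1 km

δ₁₃ = central angle TG-45→TG-33 = 0.098749 rad  (haversine)
θ₁₃ = bearing TG-45→TG-33 = 293.344°,  θ₁₂ = bearing TG-45→TG1 = 43.352°
dₓₜ = R·arcsin(sin δ₁₃ · sin(θ₁₃ − θ₁₂)) = 6371.2·arcsin(0.09859·sin(249.992°)) = -591.062 km
|dₓₜ| = 591.062 km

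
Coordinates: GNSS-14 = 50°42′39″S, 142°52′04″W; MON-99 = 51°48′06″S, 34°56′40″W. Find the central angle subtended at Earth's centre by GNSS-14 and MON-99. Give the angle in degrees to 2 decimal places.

60.81°

GNSS-14: φ = -50.71083°, λ = -142.86778°
MON-99: φ = -51.80167°, λ = -34.94444°
Δφ = -1.0908°,  Δλ = 107.9233°
a = sin²(Δφ/2) + cos φ₁ cos φ₂ sin²(Δλ/2) = 0.256136
c = 2·arcsin(√a) = 1.061311 rad = 60.8086°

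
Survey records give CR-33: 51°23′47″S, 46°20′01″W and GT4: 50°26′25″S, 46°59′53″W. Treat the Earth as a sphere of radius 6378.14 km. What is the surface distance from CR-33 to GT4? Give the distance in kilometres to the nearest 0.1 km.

116.2 km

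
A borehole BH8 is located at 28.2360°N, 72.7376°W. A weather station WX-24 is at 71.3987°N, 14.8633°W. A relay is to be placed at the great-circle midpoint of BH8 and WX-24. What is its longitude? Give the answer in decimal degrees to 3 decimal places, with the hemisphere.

58.318°W

Bx = cos φ₂ cos Δλ = 0.169627,  By = cos φ₂ sin Δλ = 0.270140
φₘ = atan2(sin φ₁ + sin φ₂, √((cos φ₁ + Bx)² + By²)) = 52.63888°
λₘ = λ₁ + atan2(By, cos φ₁ + Bx) = -58.31802°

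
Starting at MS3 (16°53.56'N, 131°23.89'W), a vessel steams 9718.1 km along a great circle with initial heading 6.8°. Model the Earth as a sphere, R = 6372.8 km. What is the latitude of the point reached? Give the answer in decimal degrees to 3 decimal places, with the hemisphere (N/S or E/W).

74.247°N

MS3: φ = +16.89267°, λ = -131.39817°
δ = d/R = 9718.1/6372.8 = 1.524934 rad
φ₂ = arcsin(sin φ₁ cos δ + cos φ₁ sin δ cos θ)
   = arcsin(0.29058·0.04585 + 0.95685·0.99895·0.99297) = 74.24736°
λ₂ = λ₁ + atan2(sin θ sin δ cos φ₁, cos δ − sin φ₁ sin φ₂) = 22.77350°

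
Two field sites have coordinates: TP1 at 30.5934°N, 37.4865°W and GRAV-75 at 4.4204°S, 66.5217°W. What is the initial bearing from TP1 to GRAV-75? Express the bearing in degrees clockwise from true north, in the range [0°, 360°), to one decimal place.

Δλ = -29.0352°
y = sin Δλ · cos φ₂ = -0.483903
x = cos φ₁ sin φ₂ − sin φ₁ cos φ₂ cos Δλ = -0.510001
θ = atan2(y, x) = -136.5041° → 223.4959° (mod 360°)

223.5°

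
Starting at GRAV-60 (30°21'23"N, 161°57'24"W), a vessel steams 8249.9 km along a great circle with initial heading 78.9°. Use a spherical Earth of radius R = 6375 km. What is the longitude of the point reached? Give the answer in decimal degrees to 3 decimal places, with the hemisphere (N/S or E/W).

80.519°W

GRAV-60: φ = +30.35639°, λ = -161.95667°
δ = d/R = 8249.9/6375 = 1.294102 rad
φ₂ = arcsin(sin φ₁ cos δ + cos φ₁ sin δ cos θ)
   = arcsin(0.50538·0.27318 + 0.86290·0.96196·0.19252) = 17.32945°
λ₂ = λ₁ + atan2(sin θ sin δ cos φ₁, cos δ − sin φ₁ sin φ₂) = -80.51911°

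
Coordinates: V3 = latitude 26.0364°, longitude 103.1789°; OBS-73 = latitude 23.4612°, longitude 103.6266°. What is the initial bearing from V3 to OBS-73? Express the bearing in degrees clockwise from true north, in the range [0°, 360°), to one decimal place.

170.9°

Δλ = 0.4477°
y = sin Δλ · cos φ₂ = 0.007168
x = cos φ₁ sin φ₂ − sin φ₁ cos φ₂ cos Δλ = -0.044918
θ = atan2(y, x) = 170.9335° → 170.9335° (mod 360°)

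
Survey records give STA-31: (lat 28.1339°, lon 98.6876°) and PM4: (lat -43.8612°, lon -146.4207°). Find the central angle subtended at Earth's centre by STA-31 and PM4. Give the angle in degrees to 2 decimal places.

126.47°

Δφ = -71.9951°,  Δλ = 114.8917°
a = sin²(Δφ/2) + cos φ₁ cos φ₂ sin²(Δλ/2) = 0.797178
c = 2·arcsin(√a) = 2.207261 rad = 126.4667°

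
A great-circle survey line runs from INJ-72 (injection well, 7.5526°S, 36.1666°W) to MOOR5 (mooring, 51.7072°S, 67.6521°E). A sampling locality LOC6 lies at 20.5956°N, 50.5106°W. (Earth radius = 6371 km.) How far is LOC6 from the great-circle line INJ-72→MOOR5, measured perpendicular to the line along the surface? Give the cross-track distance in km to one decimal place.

617.1 km

δ₁₃ = central angle INJ-72→LOC6 = 0.549469 rad  (haversine)
θ₁₃ = bearing INJ-72→LOC6 = 333.636°,  θ₁₂ = bearing INJ-72→MOOR5 = 142.964°
dₓₜ = R·arcsin(sin δ₁₃ · sin(θ₁₃ − θ₁₂)) = 6371·arcsin(0.52223·sin(190.672°)) = -617.116 km
|dₓₜ| = 617.116 km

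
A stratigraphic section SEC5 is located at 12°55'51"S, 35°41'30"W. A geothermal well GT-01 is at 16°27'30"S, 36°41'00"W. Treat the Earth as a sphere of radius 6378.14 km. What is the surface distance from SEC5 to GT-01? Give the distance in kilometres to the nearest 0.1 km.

SEC5: φ = -12.93083°, λ = -35.69167°
GT-01: φ = -16.45833°, λ = -36.68333°
Δφ = -3.5275°,  Δλ = -0.9917°
a = sin²(Δφ/2) + cos φ₁ cos φ₂ sin²(Δλ/2) = 0.001017
c = 2·arcsin(√a) = 0.063801 rad = 3.6555°
d = R·c = 6378.14 × 0.063801 = 406.9 km

406.9 km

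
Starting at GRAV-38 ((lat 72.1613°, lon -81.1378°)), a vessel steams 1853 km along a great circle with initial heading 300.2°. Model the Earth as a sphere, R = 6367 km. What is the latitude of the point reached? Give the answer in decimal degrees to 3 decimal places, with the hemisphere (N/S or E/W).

δ = d/R = 1853/6367 = 0.291032 rad
φ₂ = arcsin(sin φ₁ cos δ + cos φ₁ sin δ cos θ)
   = arcsin(0.95192·0.95795 + 0.30634·0.28694·0.50302) = 72.96162°
λ₂ = λ₁ + atan2(sin θ sin δ cos φ₁, cos δ − sin φ₁ sin φ₂) = -138.95643°

72.962°N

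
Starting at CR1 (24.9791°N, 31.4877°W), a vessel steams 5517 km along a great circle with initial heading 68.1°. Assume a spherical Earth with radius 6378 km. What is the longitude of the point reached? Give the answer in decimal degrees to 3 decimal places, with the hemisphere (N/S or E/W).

δ = d/R = 5517/6378 = 0.865005 rad
φ₂ = arcsin(sin φ₁ cos δ + cos φ₁ sin δ cos θ)
   = arcsin(0.42229·0.64864 + 0.90646·0.76110·0.37299) = 32.08913°
λ₂ = λ₁ + atan2(sin θ sin δ cos φ₁, cos δ − sin φ₁ sin φ₂) = 24.97405°

24.974°E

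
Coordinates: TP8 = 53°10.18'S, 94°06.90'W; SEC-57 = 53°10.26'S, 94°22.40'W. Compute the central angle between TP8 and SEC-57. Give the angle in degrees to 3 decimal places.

TP8: φ = -53.16967°, λ = -94.11500°
SEC-57: φ = -53.17100°, λ = -94.37333°
Δφ = -0.0013°,  Δλ = -0.2583°
a = sin²(Δφ/2) + cos φ₁ cos φ₂ sin²(Δλ/2) = 0.000002
c = 2·arcsin(√a) = 0.002703 rad = 0.1549°

0.155°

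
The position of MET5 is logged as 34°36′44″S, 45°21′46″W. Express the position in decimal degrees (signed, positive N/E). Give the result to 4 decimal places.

lat: 34.6122° S → -34.6122°
lon: 45.3628° W → -45.3628°

-34.6122°, -45.3628°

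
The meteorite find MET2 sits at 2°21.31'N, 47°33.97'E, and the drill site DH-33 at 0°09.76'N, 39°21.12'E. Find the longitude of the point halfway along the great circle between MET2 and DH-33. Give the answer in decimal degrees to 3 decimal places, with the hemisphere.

MET2: φ = +2.35517°, λ = +47.56617°
DH-33: φ = +0.16267°, λ = +39.35200°
Bx = cos φ₂ cos Δλ = 0.989737,  By = cos φ₂ sin Δλ = -0.142873
φₘ = atan2(sin φ₁ + sin φ₂, √((cos φ₁ + Bx)² + By²)) = 1.26216°
λₘ = λ₁ + atan2(By, cos φ₁ + Bx) = 43.45735°

43.457°E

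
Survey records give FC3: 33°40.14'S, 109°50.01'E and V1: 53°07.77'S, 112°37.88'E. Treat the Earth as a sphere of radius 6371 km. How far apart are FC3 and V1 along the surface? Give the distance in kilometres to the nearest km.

2175 km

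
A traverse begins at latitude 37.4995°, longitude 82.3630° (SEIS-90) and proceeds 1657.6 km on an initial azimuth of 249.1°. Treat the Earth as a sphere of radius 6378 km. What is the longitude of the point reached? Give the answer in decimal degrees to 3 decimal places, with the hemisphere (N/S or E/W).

δ = d/R = 1657.6/6378 = 0.259893 rad
φ₂ = arcsin(sin φ₁ cos δ + cos φ₁ sin δ cos θ)
   = arcsin(0.60875·0.96642 + 0.79336·0.25698·-0.35674) = 31.03629°
λ₂ = λ₁ + atan2(sin θ sin δ cos φ₁, cos δ − sin φ₁ sin φ₂) = 66.09206°

66.092°E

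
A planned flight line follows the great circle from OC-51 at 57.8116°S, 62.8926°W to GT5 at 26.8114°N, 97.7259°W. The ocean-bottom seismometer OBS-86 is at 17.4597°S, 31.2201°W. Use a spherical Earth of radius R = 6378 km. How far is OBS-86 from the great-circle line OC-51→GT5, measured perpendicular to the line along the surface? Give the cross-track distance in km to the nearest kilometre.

δ₁₃ = central angle OC-51→OBS-86 = 0.814272 rad  (haversine)
θ₁₃ = bearing OC-51→OBS-86 = 43.531°,  θ₁₂ = bearing OC-51→GT5 = 329.349°
dₓₜ = R·arcsin(sin δ₁₃ · sin(θ₁₃ − θ₁₂)) = 6378·arcsin(0.72723·sin(-285.818°)) = 4942.683 km
|dₓₜ| = 4942.683 km

4943 km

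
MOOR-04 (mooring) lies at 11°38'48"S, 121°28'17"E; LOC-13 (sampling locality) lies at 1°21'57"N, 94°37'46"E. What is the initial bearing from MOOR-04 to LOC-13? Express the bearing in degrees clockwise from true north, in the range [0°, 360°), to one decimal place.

294.3°

MOOR-04: φ = -11.64667°, λ = +121.47139°
LOC-13: φ = +1.36583°, λ = +94.62944°
Δλ = -26.8419°
y = sin Δλ · cos φ₂ = -0.451403
x = cos φ₁ sin φ₂ − sin φ₁ cos φ₂ cos Δλ = 0.203419
θ = atan2(y, x) = -65.7419° → 294.2581° (mod 360°)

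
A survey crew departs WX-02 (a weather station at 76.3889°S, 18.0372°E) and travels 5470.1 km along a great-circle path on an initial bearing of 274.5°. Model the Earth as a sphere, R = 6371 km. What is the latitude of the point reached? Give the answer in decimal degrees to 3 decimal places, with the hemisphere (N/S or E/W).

38.402°S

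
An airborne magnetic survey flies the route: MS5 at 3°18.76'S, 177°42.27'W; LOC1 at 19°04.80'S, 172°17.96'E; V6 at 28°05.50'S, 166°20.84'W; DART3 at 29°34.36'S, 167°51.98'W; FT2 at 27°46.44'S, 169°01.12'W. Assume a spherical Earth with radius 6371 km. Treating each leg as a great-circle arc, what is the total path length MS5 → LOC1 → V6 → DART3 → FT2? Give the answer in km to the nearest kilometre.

4904 km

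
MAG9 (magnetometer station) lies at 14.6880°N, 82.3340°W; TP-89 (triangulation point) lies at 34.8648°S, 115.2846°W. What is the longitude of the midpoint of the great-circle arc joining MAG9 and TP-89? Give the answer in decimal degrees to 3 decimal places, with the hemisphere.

97.418°W

Bx = cos φ₂ cos Δλ = 0.688517,  By = cos φ₂ sin Δλ = -0.446285
φₘ = atan2(sin φ₁ + sin φ₂, √((cos φ₁ + Bx)² + By²)) = -10.50788°
λₘ = λ₁ + atan2(By, cos φ₁ + Bx) = -97.41804°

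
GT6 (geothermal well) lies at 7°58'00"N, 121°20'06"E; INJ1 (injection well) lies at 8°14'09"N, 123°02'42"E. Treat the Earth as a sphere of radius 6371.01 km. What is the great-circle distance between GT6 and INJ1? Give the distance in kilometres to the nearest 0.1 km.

190.6 km

GT6: φ = +7.96667°, λ = +121.33500°
INJ1: φ = +8.23583°, λ = +123.04500°
Δφ = 0.2692°,  Δλ = 1.7100°
a = sin²(Δφ/2) + cos φ₁ cos φ₂ sin²(Δλ/2) = 0.000224
c = 2·arcsin(√a) = 0.029918 rad = 1.7142°
d = R·c = 6371.01 × 0.029918 = 190.6 km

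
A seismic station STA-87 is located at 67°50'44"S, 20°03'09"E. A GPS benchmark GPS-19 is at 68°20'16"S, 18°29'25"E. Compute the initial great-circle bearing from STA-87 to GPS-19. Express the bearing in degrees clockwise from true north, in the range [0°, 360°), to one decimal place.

229.1°

STA-87: φ = -67.84556°, λ = +20.05250°
GPS-19: φ = -68.33778°, λ = +18.49028°
Δλ = -1.5622°
y = sin Δλ · cos φ₂ = -0.010064
x = cos φ₁ sin φ₂ − sin φ₁ cos φ₂ cos Δλ = -0.008718
θ = atan2(y, x) = -130.9018° → 229.0982° (mod 360°)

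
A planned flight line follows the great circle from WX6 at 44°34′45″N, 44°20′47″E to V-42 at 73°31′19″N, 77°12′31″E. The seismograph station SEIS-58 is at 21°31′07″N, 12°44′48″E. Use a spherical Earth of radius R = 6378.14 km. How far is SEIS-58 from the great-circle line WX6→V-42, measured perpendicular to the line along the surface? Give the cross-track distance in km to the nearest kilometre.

WX6: φ = +44.57917°, λ = +44.34639°
V-42: φ = +73.52194°, λ = +77.20861°
SEIS-58: φ = +21.51861°, λ = +12.74667°
δ₁₃ = central angle WX6→SEIS-58 = 0.606159 rad  (haversine)
θ₁₃ = bearing WX6→SEIS-58 = 238.828°,  θ₁₂ = bearing WX6→V-42 = 16.615°
dₓₜ = R·arcsin(sin δ₁₃ · sin(θ₁₃ − θ₁₂)) = 6378.14·arcsin(0.56972·sin(222.213°)) = -2505.399 km
|dₓₜ| = 2505.399 km

2505 km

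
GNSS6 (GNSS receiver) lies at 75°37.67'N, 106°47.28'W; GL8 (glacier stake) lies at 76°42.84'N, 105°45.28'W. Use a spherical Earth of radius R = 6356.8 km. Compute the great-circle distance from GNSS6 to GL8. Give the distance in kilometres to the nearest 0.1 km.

123.6 km

GNSS6: φ = +75.62783°, λ = -106.78800°
GL8: φ = +76.71400°, λ = -105.75467°
Δφ = 1.0862°,  Δλ = 1.0333°
a = sin²(Δφ/2) + cos φ₁ cos φ₂ sin²(Δλ/2) = 0.000094
c = 2·arcsin(√a) = 0.019440 rad = 1.1139°
d = R·c = 6356.8 × 0.019440 = 123.6 km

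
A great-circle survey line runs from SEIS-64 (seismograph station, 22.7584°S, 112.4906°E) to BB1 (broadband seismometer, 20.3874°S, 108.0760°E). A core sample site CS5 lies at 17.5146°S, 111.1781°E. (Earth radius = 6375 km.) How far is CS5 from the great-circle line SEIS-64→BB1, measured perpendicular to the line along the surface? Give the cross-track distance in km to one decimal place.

440.6 km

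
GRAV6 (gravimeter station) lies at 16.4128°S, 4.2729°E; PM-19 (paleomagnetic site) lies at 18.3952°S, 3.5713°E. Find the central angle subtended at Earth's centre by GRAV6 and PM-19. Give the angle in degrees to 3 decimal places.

2.092°

Δφ = -1.9824°,  Δλ = -0.7016°
a = sin²(Δφ/2) + cos φ₁ cos φ₂ sin²(Δλ/2) = 0.000333
c = 2·arcsin(√a) = 0.036519 rad = 2.0924°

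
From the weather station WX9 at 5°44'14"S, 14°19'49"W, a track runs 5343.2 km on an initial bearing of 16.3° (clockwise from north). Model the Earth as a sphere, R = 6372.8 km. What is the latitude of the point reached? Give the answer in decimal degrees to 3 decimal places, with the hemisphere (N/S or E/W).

WX9: φ = -5.73722°, λ = -14.33028°
δ = d/R = 5343.2/6372.8 = 0.838438 rad
φ₂ = arcsin(sin φ₁ cos δ + cos φ₁ sin δ cos θ)
   = arcsin(-0.09997·0.66862 + 0.99499·0.74360·0.95981) = 40.03805°
λ₂ = λ₁ + atan2(sin θ sin δ cos φ₁, cos δ − sin φ₁ sin φ₂) = 1.48848°

40.038°N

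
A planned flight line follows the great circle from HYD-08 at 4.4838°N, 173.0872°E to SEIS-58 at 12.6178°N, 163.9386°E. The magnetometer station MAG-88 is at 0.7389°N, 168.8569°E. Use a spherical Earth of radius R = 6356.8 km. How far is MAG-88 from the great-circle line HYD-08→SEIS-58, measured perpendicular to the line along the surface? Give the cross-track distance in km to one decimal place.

δ₁₃ = central angle HYD-08→MAG-88 = 0.098539 rad  (haversine)
θ₁₃ = bearing HYD-08→MAG-88 = 228.568°,  θ₁₂ = bearing HYD-08→SEIS-58 = 312.557°
dₓₜ = R·arcsin(sin δ₁₃ · sin(θ₁₃ − θ₁₂)) = 6356.8·arcsin(0.09838·sin(-83.989°)) = -622.941 km
|dₓₜ| = 622.941 km

622.9 km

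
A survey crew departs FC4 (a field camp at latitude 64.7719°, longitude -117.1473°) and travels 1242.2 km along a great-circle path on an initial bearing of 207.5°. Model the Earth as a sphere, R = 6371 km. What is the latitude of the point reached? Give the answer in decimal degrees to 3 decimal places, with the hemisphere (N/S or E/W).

54.511°N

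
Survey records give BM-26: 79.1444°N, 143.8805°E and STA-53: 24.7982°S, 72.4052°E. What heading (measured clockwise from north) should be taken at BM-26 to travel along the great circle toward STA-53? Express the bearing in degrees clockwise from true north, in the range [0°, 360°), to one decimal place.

Δλ = -71.4753°
y = sin Δλ · cos φ₂ = -0.860755
x = cos φ₁ sin φ₂ − sin φ₁ cos φ₂ cos Δλ = -0.362248
θ = atan2(y, x) = -112.8237° → 247.1763° (mod 360°)

247.2°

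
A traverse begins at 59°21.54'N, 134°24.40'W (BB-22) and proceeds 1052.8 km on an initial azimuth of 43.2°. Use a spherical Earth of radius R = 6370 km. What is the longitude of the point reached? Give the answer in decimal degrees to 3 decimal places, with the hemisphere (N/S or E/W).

118.664°W

BB-22: φ = +59.35900°, λ = -134.40667°
δ = d/R = 1052.8/6370 = 0.165275 rad
φ₂ = arcsin(sin φ₁ cos δ + cos φ₁ sin δ cos θ)
   = arcsin(0.86038·0.98637 + 0.50966·0.16452·0.72897) = 65.47465°
λ₂ = λ₁ + atan2(sin θ sin δ cos φ₁, cos δ − sin φ₁ sin φ₂) = -118.66381°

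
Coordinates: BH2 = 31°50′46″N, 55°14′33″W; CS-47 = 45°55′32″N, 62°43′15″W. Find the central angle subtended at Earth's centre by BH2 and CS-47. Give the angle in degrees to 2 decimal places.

15.22°

BH2: φ = +31.84611°, λ = -55.24250°
CS-47: φ = +45.92556°, λ = -62.72083°
Δφ = 14.0794°,  Δλ = -7.4783°
a = sin²(Δφ/2) + cos φ₁ cos φ₂ sin²(Δλ/2) = 0.017533
c = 2·arcsin(√a) = 0.265607 rad = 15.2182°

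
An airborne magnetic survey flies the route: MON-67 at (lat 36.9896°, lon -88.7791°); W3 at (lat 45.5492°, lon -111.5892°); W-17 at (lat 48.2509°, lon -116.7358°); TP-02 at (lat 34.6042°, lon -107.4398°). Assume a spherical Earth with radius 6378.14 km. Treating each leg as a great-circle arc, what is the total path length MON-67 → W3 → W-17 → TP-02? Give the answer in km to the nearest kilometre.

MON-67→W3: c = 0.332844 rad, d = 2122.93 km
W3→W-17: c = 0.077369 rad, d = 493.47 km
W-17→TP-02: c = 0.266983 rad, d = 1702.86 km
Total = 2122.93 + 493.47 + 1702.86 = 4319.25 km

4319 km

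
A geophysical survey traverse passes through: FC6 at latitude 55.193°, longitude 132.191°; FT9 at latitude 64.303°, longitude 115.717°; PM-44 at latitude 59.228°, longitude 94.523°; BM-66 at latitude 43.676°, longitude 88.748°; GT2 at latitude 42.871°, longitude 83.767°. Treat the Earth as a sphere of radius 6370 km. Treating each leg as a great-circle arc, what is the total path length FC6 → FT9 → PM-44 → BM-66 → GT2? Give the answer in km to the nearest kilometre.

4789 km

FC6→FT9: c = 0.213829 rad, d = 1362.09 km
FT9→PM-44: c = 0.194862 rad, d = 1241.27 km
PM-44→BM-66: c = 0.278352 rad, d = 1773.10 km
BM-66→GT2: c = 0.064826 rad, d = 412.94 km
Total = 1362.09 + 1241.27 + 1773.10 + 412.94 = 4789.41 km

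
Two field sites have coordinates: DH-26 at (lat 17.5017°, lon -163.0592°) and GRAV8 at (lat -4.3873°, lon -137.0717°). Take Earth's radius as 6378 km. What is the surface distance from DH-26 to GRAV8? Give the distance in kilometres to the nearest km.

3754 km

Δφ = -21.8890°,  Δλ = 25.9875°
a = sin²(Δφ/2) + cos φ₁ cos φ₂ sin²(Δλ/2) = 0.084120
c = 2·arcsin(√a) = 0.588525 rad = 33.7200°
d = R·c = 6378 × 0.588525 = 3753.6 km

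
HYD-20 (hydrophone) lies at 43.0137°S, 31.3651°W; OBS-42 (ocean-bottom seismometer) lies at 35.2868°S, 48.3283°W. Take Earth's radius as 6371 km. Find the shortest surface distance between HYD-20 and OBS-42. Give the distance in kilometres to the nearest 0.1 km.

1691.7 km

Δφ = 7.7269°,  Δλ = -16.9632°
a = sin²(Δφ/2) + cos φ₁ cos φ₂ sin²(Δλ/2) = 0.017524
c = 2·arcsin(√a) = 0.265533 rad = 15.2139°
d = R·c = 6371 × 0.265533 = 1691.7 km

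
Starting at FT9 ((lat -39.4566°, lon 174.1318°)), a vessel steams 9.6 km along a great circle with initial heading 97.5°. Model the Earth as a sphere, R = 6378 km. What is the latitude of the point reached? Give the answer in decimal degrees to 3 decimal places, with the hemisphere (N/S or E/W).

δ = d/R = 9.6/6378 = 0.001505 rad
φ₂ = arcsin(sin φ₁ cos δ + cos φ₁ sin δ cos θ)
   = arcsin(-0.63549·1.00000 + 0.77211·0.00151·-0.13053) = -39.46780°
λ₂ = λ₁ + atan2(sin θ sin δ cos φ₁, cos δ − sin φ₁ sin φ₂) = 174.24256°

39.468°S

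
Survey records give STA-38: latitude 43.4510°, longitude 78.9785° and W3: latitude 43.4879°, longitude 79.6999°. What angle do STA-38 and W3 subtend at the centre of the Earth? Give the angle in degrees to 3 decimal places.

0.525°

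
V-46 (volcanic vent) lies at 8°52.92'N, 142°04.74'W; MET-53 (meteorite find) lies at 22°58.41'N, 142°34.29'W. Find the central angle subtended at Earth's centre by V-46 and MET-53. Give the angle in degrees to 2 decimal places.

V-46: φ = +8.88200°, λ = -142.07900°
MET-53: φ = +22.97350°, λ = -142.57150°
Δφ = 14.0915°,  Δλ = -0.4925°
a = sin²(Δφ/2) + cos φ₁ cos φ₂ sin²(Δλ/2) = 0.015063
c = 2·arcsin(√a) = 0.246081 rad = 14.0994°

14.10°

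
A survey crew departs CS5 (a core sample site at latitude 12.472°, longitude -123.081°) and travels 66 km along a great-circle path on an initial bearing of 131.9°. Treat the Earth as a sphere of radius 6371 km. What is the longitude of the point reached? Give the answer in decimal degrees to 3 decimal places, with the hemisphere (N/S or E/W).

δ = d/R = 66/6371 = 0.010359 rad
φ₂ = arcsin(sin φ₁ cos δ + cos φ₁ sin δ cos θ)
   = arcsin(0.21596·0.99995 + 0.97640·0.01036·-0.66783) = 12.07523°
λ₂ = λ₁ + atan2(sin θ sin δ cos φ₁, cos δ − sin φ₁ sin φ₂) = -122.62922°

122.629°W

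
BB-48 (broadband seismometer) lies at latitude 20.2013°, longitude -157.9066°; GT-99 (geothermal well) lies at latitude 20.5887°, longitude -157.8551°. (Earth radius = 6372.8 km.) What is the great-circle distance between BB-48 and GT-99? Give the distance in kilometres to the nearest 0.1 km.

43.4 km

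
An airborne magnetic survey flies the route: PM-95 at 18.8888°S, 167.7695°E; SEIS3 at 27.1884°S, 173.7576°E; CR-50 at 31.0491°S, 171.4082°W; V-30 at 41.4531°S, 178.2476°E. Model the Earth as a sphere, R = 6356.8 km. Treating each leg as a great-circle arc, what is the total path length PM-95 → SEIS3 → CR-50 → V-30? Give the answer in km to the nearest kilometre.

PM-95→SEIS3: c = 0.173801 rad, d = 1104.82 km
SEIS3→CR-50: c = 0.235783 rad, d = 1498.83 km
CR-50→V-30: c = 0.232374 rad, d = 1477.15 km
Total = 1104.82 + 1498.83 + 1477.15 = 4080.80 km

4081 km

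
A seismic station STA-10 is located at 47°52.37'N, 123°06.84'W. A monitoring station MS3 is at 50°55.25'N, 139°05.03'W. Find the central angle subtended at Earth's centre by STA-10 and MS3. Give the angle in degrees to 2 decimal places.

10.81°

STA-10: φ = +47.87283°, λ = -123.11400°
MS3: φ = +50.92083°, λ = -139.08383°
Δφ = 3.0480°,  Δλ = -15.9698°
a = sin²(Δφ/2) + cos φ₁ cos φ₂ sin²(Δλ/2) = 0.008867
c = 2·arcsin(√a) = 0.188609 rad = 10.8065°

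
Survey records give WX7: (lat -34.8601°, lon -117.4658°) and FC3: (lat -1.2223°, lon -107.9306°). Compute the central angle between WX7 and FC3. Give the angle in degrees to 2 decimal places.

34.79°

Δφ = 33.6378°,  Δλ = 9.5352°
a = sin²(Δφ/2) + cos φ₁ cos φ₂ sin²(Δλ/2) = 0.089389
c = 2·arcsin(√a) = 0.607247 rad = 34.7927°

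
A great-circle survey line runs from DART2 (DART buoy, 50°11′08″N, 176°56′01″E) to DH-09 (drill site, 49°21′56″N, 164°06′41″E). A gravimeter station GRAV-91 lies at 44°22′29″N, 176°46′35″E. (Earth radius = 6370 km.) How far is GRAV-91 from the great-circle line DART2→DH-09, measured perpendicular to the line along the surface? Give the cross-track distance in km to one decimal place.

DART2: φ = +50.18556°, λ = +176.93361°
DH-09: φ = +49.36556°, λ = +164.11139°
GRAV-91: φ = +44.37472°, λ = +176.77639°
δ₁₃ = central angle DART2→GRAV-91 = 0.101435 rad  (haversine)
θ₁₃ = bearing DART2→GRAV-91 = 181.110°,  θ₁₂ = bearing DART2→DH-09 = 269.272°
dₓₜ = R·arcsin(sin δ₁₃ · sin(θ₁₃ − θ₁₂)) = 6370·arcsin(0.10126·sin(-88.162°)) = -645.809 km
|dₓₜ| = 645.809 km

645.8 km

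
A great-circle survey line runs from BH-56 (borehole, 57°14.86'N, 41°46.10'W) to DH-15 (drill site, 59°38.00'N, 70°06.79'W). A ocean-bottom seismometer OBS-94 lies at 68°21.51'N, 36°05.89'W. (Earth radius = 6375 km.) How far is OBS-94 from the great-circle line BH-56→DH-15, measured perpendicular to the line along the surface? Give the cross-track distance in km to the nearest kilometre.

BH-56: φ = +57.24767°, λ = -41.76833°
DH-15: φ = +59.63333°, λ = -70.11317°
OBS-94: φ = +68.35850°, λ = -36.09817°
δ₁₃ = central angle BH-56→OBS-94 = 0.198923 rad  (haversine)
θ₁₃ = bearing BH-56→OBS-94 = 10.626°,  θ₁₂ = bearing BH-56→DH-15 = 291.097°
dₓₜ = R·arcsin(sin δ₁₃ · sin(θ₁₃ − θ₁₂)) = 6375·arcsin(0.19761·sin(-280.472°)) = 1246.737 km
|dₓₜ| = 1246.737 km

1247 km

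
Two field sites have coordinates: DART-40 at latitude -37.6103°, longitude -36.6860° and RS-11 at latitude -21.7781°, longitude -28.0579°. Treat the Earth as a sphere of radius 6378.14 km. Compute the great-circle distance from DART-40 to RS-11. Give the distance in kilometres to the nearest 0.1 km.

Δφ = 15.8322°,  Δλ = 8.6281°
a = sin²(Δφ/2) + cos φ₁ cos φ₂ sin²(Δλ/2) = 0.023130
c = 2·arcsin(√a) = 0.305358 rad = 17.4957°
d = R·c = 6378.14 × 0.305358 = 1947.6 km

1947.6 km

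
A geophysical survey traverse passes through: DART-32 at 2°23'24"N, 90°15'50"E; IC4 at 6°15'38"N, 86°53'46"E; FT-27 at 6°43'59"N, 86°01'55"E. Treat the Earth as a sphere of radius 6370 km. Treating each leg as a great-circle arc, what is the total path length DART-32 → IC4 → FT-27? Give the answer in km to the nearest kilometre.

DART-32: φ = +2.39000°, λ = +90.26389°
IC4: φ = +6.26056°, λ = +86.89611°
FT-27: φ = +6.73306°, λ = +86.03194°
DART-32→IC4: c = 0.089429 rad, d = 569.66 km
IC4→FT-27: c = 0.017105 rad, d = 108.96 km
Total = 569.66 + 108.96 = 678.62 km

679 km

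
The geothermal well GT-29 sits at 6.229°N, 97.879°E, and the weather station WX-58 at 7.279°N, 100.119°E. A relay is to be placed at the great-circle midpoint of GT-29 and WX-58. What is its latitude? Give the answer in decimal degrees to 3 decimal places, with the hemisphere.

6.755°N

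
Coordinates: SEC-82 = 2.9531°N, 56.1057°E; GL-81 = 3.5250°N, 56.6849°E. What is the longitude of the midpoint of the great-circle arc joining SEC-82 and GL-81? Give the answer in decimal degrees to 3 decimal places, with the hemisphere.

56.395°E

Bx = cos φ₂ cos Δλ = 0.998057,  By = cos φ₂ sin Δλ = 0.010090
φₘ = atan2(sin φ₁ + sin φ₂, √((cos φ₁ + Bx)² + By²)) = 3.23909°
λₘ = λ₁ + atan2(By, cos φ₁ + Bx) = 56.39522°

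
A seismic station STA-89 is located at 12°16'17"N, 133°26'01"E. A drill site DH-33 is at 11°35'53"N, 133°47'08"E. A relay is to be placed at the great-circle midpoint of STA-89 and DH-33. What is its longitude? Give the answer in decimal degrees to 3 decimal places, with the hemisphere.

133.610°E

STA-89: φ = +12.27139°, λ = +133.43361°
DH-33: φ = +11.59806°, λ = +133.78556°
Bx = cos φ₂ cos Δλ = 0.979564,  By = cos φ₂ sin Δλ = 0.006017
φₘ = atan2(sin φ₁ + sin φ₂, √((cos φ₁ + Bx)² + By²)) = 11.93478°
λₘ = λ₁ + atan2(By, cos φ₁ + Bx) = 133.60980°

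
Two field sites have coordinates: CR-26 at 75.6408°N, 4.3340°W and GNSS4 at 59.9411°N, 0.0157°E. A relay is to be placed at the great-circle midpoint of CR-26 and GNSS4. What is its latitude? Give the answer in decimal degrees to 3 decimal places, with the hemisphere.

Bx = cos φ₂ cos Δλ = 0.499447,  By = cos φ₂ sin Δλ = 0.037989
φₘ = atan2(sin φ₁ + sin φ₂, √((cos φ₁ + Bx)² + By²)) = 67.80375°
λₘ = λ₁ + atan2(By, cos φ₁ + Bx) = -1.42442°

67.804°N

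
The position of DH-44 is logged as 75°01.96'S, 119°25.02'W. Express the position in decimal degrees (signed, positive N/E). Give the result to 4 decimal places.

-75.0327°, -119.4170°

lat: 75.0327° S → -75.0327°
lon: 119.4170° W → -119.4170°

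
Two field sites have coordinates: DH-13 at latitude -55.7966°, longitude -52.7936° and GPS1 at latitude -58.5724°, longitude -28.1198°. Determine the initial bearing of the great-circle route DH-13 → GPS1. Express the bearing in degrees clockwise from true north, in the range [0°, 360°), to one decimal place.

112.0°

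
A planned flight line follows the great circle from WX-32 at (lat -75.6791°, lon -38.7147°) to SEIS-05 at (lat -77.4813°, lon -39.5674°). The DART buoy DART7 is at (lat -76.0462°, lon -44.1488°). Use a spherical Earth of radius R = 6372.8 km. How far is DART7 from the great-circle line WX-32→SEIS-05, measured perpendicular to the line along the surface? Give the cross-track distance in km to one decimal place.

δ₁₃ = central angle WX-32→DART7 = 0.024025 rad  (haversine)
θ₁₃ = bearing WX-32→DART7 = 251.916°,  θ₁₂ = bearing WX-32→SEIS-05 = 185.852°
dₓₜ = R·arcsin(sin δ₁₃ · sin(θ₁₃ − θ₁₂)) = 6372.8·arcsin(0.02402·sin(66.063°)) = 139.937 km
|dₓₜ| = 139.937 km

139.9 km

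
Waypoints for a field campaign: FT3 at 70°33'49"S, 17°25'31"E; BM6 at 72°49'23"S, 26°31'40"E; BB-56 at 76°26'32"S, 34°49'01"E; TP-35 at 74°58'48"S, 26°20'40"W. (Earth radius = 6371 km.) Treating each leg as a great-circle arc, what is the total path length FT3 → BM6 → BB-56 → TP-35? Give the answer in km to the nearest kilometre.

FT3: φ = -70.56361°, λ = +17.42528°
BM6: φ = -72.82306°, λ = +26.52778°
BB-56: φ = -76.44222°, λ = +34.81694°
TP-35: φ = -74.98000°, λ = -26.34444°
FT3→BM6: c = 0.063493 rad, d = 404.51 km
BM6→BB-56: c = 0.073740 rad, d = 469.80 km
BB-56→TP-35: c = 0.252763 rad, d = 1610.35 km
Total = 404.51 + 469.80 + 1610.35 = 2484.66 km

2485 km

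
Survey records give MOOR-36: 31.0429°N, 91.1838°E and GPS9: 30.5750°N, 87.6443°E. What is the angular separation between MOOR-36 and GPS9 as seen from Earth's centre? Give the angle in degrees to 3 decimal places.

3.076°

Δφ = -0.4679°,  Δλ = -3.5395°
a = sin²(Δφ/2) + cos φ₁ cos φ₂ sin²(Δλ/2) = 0.000720
c = 2·arcsin(√a) = 0.053680 rad = 3.0757°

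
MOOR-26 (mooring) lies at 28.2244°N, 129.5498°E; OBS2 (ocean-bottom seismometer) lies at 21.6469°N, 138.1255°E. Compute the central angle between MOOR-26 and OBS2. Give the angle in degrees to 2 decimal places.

10.18°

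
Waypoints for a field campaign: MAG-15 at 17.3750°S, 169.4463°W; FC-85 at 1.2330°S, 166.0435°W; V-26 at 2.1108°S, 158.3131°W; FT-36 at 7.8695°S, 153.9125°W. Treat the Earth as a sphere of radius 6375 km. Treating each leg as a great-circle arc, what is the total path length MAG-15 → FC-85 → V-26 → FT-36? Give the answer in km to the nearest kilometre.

MAG-15→FC-85: c = 0.287720 rad, d = 1834.21 km
FC-85→V-26: c = 0.135730 rad, d = 865.28 km
V-26→FT-36: c = 0.126298 rad, d = 805.15 km
Total = 1834.21 + 865.28 + 805.15 = 3504.64 km

3505 km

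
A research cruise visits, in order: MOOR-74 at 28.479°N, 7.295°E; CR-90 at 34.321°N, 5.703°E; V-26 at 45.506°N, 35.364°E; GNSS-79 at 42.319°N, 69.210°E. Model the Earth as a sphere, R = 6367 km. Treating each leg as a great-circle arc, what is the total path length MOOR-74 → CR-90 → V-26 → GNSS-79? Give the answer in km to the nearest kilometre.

6174 km

MOOR-74→CR-90: c = 0.104679 rad, d = 666.49 km
CR-90→V-26: c = 0.439033 rad, d = 2795.32 km
V-26→GNSS-79: c = 0.425972 rad, d = 2712.16 km
Total = 666.49 + 2795.32 + 2712.16 = 6173.98 km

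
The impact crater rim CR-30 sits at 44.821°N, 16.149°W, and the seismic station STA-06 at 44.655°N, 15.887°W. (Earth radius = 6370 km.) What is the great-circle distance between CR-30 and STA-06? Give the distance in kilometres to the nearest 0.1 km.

27.7 km

Δφ = -0.1660°,  Δλ = 0.2620°
a = sin²(Δφ/2) + cos φ₁ cos φ₂ sin²(Δλ/2) = 0.000005
c = 2·arcsin(√a) = 0.004353 rad = 0.2494°
d = R·c = 6370 × 0.004353 = 27.7 km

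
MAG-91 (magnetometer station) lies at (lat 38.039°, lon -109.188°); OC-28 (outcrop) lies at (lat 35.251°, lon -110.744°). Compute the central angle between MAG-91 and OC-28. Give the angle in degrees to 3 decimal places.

3.055°

Δφ = -2.7880°,  Δλ = -1.5560°
a = sin²(Δφ/2) + cos φ₁ cos φ₂ sin²(Δλ/2) = 0.000710
c = 2·arcsin(√a) = 0.053313 rad = 3.0546°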